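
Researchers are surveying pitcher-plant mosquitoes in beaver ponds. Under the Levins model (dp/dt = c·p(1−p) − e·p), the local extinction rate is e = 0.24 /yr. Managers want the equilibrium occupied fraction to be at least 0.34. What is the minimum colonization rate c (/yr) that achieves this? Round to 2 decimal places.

0.36

p* = 1 − e/c ≥ 0.34 requires e/c ≤ 0.6600, i.e. c ≥ e/0.6600.
c_min = 0.24/0.6600 = 0.3636.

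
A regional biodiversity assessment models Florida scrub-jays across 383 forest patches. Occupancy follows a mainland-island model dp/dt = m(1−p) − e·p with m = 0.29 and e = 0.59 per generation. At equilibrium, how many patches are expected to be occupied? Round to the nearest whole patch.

p* = m/(m+e) = 0.29/0.8800 = 0.3295.
Expected occupied patches = N × p* = 383 × 0.3295 = 126.22 ≈ 126.

126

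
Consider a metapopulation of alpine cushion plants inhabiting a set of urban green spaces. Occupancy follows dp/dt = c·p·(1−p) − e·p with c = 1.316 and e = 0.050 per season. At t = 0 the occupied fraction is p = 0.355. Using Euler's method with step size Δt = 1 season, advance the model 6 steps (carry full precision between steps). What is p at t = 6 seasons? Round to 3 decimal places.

Update rule: p ← p + [c·p·(1−p) − e·p]·Δt with Δt = 1.
p: 0.35500 → 0.63858  (Δp = +0.28358)
p: 0.63858 → 0.91038  (Δp = +0.27180)
p: 0.91038 → 0.97223  (Δp = +0.06185)
p: 0.97223 → 0.95915  (Δp = -0.01308)
p: 0.95915 → 0.96276  (Δp = +0.00361)
p: 0.96276 → 0.96181  (Δp = -0.00095)

0.962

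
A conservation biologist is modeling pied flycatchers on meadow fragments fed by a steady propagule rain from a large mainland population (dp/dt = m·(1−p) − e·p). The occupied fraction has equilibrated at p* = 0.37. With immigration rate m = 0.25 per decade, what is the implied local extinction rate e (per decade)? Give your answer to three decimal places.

0.426

At equilibrium m(1−p*) = e·p*, so e = m(1−p*)/p*.
e = 0.25 × 0.6300 / 0.37 = 0.4257.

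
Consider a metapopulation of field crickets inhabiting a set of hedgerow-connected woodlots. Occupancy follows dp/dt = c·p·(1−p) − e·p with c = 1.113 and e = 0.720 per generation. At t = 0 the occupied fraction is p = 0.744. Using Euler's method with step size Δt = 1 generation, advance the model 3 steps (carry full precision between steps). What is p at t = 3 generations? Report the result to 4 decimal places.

0.3734

Update rule: p ← p + [c·p·(1−p) − e·p]·Δt with Δt = 1.
t = 1: p = 0.74400 + (-0.32369) = 0.42031
t = 2: p = 0.42031 + (-0.03144) = 0.38887
t = 3: p = 0.38887 + (-0.01548) = 0.37339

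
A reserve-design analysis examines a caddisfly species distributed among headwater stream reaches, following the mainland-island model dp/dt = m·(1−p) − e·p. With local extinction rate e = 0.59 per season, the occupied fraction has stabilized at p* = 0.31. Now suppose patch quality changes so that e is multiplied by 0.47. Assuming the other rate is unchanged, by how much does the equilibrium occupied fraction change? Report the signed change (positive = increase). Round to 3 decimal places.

Balance m(1−p*) = e·p* gives m = e·p*/(1−p*) = 0.59×0.31000/0.69000 = 0.26507.
New p* = m/(m+e) = 0.26507/(0.26507+0.27730) = 0.48873.
Δp* = 0.48873 − 0.31000 = +0.17873.

0.179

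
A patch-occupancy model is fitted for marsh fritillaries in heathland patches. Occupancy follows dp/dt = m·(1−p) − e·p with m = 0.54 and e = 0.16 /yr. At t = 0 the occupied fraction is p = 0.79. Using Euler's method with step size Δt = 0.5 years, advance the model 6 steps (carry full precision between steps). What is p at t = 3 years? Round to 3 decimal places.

0.773

Update rule: p ← p + [m·(1−p) − e·p]·Δt with Δt = 0.5.
  1  |  dp/dt·Δt = -0.006500  |  p_1 = 0.783500
  2  |  dp/dt·Δt = -0.004225  |  p_2 = 0.779275
  3  |  dp/dt·Δt = -0.002746  |  p_3 = 0.776529
  4  |  dp/dt·Δt = -0.001785  |  p_4 = 0.774744
  5  |  dp/dt·Δt = -0.001160  |  p_5 = 0.773583
  6  |  dp/dt·Δt = -0.000754  |  p_6 = 0.772829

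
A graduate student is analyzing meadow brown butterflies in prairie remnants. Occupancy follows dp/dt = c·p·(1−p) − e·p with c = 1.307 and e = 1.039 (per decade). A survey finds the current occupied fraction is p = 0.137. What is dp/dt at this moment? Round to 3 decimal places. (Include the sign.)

0.012

Colonization term: c·p·(1−p) = 1.307×0.137×0.8630 = 0.15453.
Extinction term: e·p = 0.14234.
dp/dt = 0.15453 − 0.14234 = 0.01218.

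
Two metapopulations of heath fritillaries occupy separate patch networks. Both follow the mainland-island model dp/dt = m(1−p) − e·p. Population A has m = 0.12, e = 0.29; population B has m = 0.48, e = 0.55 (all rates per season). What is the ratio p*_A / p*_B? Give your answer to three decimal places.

0.628

A: p*_A = m/(m+e) = 0.12/0.4100 = 0.2927.
B: p*_B = 0.48/1.0300 = 0.4660.
p*_A / p*_B = 0.2927/0.4660 = 0.6280.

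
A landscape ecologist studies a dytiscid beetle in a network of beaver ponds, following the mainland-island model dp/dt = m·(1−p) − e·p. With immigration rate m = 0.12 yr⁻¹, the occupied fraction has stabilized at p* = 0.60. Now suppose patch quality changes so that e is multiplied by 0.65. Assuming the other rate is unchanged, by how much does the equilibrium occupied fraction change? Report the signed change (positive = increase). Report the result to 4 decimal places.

Balance m(1−p*) = e·p* gives e = m(1−p*)/p* = 0.12×0.40000/0.60000 = 0.08000.
New p* = m/(m+e) = 0.12000/(0.12000+0.05200) = 0.69767.
Δp* = 0.69767 − 0.60000 = +0.09767.

0.0977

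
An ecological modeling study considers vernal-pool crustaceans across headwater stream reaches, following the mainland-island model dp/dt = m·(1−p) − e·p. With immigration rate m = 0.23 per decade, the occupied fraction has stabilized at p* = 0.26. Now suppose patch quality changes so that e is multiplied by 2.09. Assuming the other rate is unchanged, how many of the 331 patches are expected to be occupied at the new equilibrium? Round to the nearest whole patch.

Balance m(1−p*) = e·p* gives e = m(1−p*)/p* = 0.23×0.74000/0.26000 = 0.65462.
New p* = m/(m+e) = 0.23000/(0.23000+1.36816) = 0.14392.
Expected occupied = 331 × 0.14392 = 47.64 ≈ 48.

48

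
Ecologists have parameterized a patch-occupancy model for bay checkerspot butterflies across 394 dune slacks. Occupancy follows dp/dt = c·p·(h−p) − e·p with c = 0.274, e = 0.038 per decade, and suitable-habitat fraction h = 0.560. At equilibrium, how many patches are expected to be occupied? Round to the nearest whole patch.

p* = h − e/c = 0.560 − 0.1387 = 0.4213.
Expected occupied patches = N × p* = 394 × 0.4213 = 166.00 ≈ 166.

166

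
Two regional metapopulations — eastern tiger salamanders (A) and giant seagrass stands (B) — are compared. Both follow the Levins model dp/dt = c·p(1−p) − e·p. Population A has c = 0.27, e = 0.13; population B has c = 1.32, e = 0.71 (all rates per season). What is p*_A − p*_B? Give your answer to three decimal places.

A: p*_A = 1 − 0.13/0.27 = 0.5185.
B: p*_B = 1 − 0.71/1.32 = 0.4621.
p*_A − p*_B = 0.5185 − 0.4621 = 0.0564.

0.056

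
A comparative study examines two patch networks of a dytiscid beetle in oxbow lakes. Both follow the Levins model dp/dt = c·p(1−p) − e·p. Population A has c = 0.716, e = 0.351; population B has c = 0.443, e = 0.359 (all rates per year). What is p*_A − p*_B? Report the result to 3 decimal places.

A: p*_A = 1 − 0.351/0.716 = 0.5098.
B: p*_B = 1 − 0.359/0.443 = 0.1896.
p*_A − p*_B = 0.5098 − 0.1896 = 0.3202.

0.320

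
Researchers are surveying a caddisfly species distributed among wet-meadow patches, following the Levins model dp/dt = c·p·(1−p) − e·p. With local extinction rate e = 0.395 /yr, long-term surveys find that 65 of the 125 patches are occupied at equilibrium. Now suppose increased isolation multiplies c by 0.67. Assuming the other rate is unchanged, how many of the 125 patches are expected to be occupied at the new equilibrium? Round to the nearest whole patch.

35

Observed p* = 65/125 = 0.52000.
Balance c(1−p*) = e gives c = e/(1 − 0.52000) = 0.395/0.48000 = 0.82292.
New p* = 1 − e/c = 1 − 0.39500/0.55136 = 0.28359.
Expected occupied = 125 × 0.28359 = 35.45 ≈ 35.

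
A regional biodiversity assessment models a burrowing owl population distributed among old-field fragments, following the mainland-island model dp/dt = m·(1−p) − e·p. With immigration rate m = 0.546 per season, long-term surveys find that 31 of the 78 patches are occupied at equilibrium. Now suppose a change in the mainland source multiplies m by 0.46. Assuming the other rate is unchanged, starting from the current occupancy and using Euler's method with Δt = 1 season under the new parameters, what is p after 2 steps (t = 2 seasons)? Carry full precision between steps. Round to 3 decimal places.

0.234

Observed p* = 31/78 = 0.39744.
Balance m(1−p*) = e·p* gives e = m(1−p*)/p* = 0.546×0.60256/0.39744 = 0.82781.
Starting from p₀ = 0.39744; update p ← p + (dp/dt)·Δt with the new parameters.
t = 1: p = 0.39744 + (-0.17766) = 0.21978
t = 2: p = 0.21978 + (+0.01403) = 0.23381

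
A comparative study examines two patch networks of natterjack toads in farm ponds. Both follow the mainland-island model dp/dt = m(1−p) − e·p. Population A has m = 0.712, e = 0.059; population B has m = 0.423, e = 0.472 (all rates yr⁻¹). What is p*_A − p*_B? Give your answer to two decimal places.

0.45

A: p*_A = m/(m+e) = 0.712/0.7710 = 0.9235.
B: p*_B = 0.423/0.8950 = 0.4726.
p*_A − p*_B = 0.9235 − 0.4726 = 0.4509.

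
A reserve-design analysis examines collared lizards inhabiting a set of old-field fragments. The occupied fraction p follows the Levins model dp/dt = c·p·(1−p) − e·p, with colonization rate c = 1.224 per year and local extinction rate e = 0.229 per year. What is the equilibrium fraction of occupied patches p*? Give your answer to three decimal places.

Setting dp/dt = 0 and dividing through by p* gives c·(1−p*) = e.
So p* = 1 − e/c = 1 − 0.229/1.224 = 1 − 0.1871 = 0.8129.

0.813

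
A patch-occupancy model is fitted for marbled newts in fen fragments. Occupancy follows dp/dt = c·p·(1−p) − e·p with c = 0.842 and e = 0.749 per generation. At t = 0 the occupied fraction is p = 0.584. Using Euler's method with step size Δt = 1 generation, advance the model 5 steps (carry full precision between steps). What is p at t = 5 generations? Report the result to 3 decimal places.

Update rule: p ← p + [c·p·(1−p) − e·p]·Δt with Δt = 1.
  1  |  dp/dt·Δt = -0.232857  |  p_1 = 0.351143
  2  |  dp/dt·Δt = -0.071163  |  p_2 = 0.279979
  3  |  dp/dt·Δt = -0.039965  |  p_3 = 0.240014
  4  |  dp/dt·Δt = -0.026184  |  p_4 = 0.213831
  5  |  dp/dt·Δt = -0.018613  |  p_5 = 0.195218

0.195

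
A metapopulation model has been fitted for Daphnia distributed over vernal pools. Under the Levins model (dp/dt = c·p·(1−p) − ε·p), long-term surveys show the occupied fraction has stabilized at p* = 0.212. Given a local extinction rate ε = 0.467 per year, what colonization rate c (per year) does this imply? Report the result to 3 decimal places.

0.593

At equilibrium c(1−p*) = ε, so c = ε/(1−p*).
c = 0.467/(1 − 0.212) = 0.467/0.7880 = 0.5926.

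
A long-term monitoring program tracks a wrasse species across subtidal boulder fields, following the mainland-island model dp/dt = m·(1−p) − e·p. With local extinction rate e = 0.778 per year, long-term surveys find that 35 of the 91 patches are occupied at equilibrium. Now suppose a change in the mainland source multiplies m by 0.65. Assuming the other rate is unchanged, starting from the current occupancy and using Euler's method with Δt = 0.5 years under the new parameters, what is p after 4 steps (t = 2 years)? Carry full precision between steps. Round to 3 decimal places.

Observed p* = 35/91 = 0.38462.
Balance m(1−p*) = e·p* gives m = e·p*/(1−p*) = 0.778×0.38462/0.61538 = 0.48625.
Starting from p₀ = 0.38462; update p ← p + (dp/dt)·Δt with the new parameters.
p: 0.38462 → 0.33225  (Δp = -0.05237)
p: 0.33225 → 0.30853  (Δp = -0.02372)
p: 0.30853 → 0.29779  (Δp = -0.01074)
p: 0.29779 → 0.29292  (Δp = -0.00487)

0.293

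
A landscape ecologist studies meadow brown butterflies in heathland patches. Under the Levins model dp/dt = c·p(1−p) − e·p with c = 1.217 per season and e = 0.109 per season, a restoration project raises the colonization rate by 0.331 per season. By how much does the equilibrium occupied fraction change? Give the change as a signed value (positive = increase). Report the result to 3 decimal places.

0.019

Before: p* = 1 − 0.109/1.217 = 0.9104.
After the change, c = 1.548, e = 0.109, so p* = 1 − 0.109/1.548 = 0.9296.
Δp* = 0.9296 − 0.9104 = +0.0192.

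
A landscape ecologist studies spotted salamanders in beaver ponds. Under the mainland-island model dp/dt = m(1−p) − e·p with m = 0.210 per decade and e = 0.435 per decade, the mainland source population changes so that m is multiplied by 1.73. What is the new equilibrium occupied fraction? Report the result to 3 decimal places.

Before: p* = 0.210/(0.210+0.435) = 0.3256.
After: m = 0.3633, e = 0.435; p* = 0.3633/0.7983 = 0.4551.

0.455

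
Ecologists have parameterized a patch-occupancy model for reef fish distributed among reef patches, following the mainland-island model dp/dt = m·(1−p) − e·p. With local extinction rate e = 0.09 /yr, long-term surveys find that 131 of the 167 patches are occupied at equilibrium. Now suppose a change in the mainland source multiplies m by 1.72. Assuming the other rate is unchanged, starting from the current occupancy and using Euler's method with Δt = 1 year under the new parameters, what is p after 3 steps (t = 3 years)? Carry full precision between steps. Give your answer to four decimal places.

Observed p* = 131/167 = 0.78443.
Balance m(1−p*) = e·p* gives m = e·p*/(1−p*) = 0.09×0.78443/0.21557 = 0.32750.
Starting from p₀ = 0.78443; update p ← p + (dp/dt)·Δt with the new parameters.
t = 1: p = 0.78443 + (+0.05083) = 0.83526
t = 2: p = 0.83526 + (+0.01762) = 0.85289
t = 3: p = 0.85289 + (+0.00611) = 0.85900

0.8590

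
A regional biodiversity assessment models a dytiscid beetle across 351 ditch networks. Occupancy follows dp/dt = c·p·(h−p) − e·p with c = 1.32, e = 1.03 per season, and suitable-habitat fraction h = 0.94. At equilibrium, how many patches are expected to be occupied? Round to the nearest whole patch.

56

p* = h − e/c = 0.94 − 0.7803 = 0.1597.
Expected occupied patches = N × p* = 351 × 0.1597 = 56.05 ≈ 56.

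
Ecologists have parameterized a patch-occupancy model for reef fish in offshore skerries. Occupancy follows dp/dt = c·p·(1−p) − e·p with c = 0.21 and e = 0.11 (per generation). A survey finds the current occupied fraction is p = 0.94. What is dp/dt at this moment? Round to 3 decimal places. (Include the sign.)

Colonization term: c·p·(1−p) = 0.21×0.94×0.0600 = 0.01184.
Extinction term: e·p = 0.10340.
dp/dt = 0.01184 − 0.10340 = -0.09156.

-0.092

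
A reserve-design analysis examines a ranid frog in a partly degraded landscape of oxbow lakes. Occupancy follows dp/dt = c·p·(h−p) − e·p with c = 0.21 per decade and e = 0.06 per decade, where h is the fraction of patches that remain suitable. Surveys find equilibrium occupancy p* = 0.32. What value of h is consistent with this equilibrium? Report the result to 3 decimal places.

At equilibrium c(h−p*) = e, so h = p* + e/c.
h = 0.32 + 0.06/0.21 = 0.32 + 0.2857 = 0.6057.

0.606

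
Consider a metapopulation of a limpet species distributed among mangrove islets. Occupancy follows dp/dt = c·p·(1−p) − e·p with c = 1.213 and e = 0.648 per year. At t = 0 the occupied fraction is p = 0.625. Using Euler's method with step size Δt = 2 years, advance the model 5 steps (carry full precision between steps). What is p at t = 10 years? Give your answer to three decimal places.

0.466

Update rule: p ← p + [c·p·(1−p) − e·p]·Δt with Δt = 2.
  1  |  dp/dt·Δt = -0.241406  |  p_1 = 0.383594
  2  |  dp/dt·Δt = +0.076489  |  p_2 = 0.460083
  3  |  dp/dt·Δt = +0.006367  |  p_3 = 0.466450
  4  |  dp/dt·Δt = -0.000750  |  p_4 = 0.465700
  5  |  dp/dt·Δt = +0.000099  |  p_5 = 0.465799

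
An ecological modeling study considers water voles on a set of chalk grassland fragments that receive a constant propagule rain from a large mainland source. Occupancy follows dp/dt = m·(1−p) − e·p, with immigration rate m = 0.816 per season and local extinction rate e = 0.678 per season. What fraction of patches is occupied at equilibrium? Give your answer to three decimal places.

Setting dp/dt = 0: m − m·p* = e·p*, so m = (m+e)·p*.
p* = m/(m+e) = 0.816/(0.816+0.678) = 0.816/1.4940 = 0.5462.

0.546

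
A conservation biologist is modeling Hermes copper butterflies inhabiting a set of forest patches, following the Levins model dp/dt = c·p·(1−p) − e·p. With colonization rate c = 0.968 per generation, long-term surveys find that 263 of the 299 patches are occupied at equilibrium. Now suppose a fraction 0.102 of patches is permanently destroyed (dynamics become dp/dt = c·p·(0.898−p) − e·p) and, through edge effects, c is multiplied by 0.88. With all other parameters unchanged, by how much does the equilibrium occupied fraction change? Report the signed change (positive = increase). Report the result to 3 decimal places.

-0.118

Observed p* = 263/299 = 0.87960.
Balance c(1−p*) = e gives e = 0.968×(1 − 0.87960) = 0.11655.
New p* = 0.898 − e/c = 0.898 − 0.11655/0.85184 = 0.76118.
Δp* = 0.76118 − 0.87960 = -0.11842.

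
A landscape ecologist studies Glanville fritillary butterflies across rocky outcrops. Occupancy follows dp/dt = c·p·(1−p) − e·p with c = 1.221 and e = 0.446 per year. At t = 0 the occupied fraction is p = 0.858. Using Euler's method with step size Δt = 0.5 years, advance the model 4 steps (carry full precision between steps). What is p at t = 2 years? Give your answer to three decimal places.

0.655

Update rule: p ← p + [c·p·(1−p) − e·p]·Δt with Δt = 0.5.
t = 0.5: p = 0.85800 + (-0.11695) = 0.74105
t = 1: p = 0.74105 + (-0.04810) = 0.69295
t = 1.5: p = 0.69295 + (-0.02463) = 0.66832
t = 2: p = 0.66832 + (-0.01371) = 0.65461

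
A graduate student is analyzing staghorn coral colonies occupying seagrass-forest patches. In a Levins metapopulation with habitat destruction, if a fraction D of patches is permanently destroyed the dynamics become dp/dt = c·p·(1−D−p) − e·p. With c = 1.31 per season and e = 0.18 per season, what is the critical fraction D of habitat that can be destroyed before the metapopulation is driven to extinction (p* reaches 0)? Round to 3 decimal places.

0.863

The nontrivial equilibrium is p* = (1−D) − e/c; extinction occurs when this hits zero.
So D_crit = 1 − e/c = 1 − 0.18/1.31 = 1 − 0.1374 = 0.8626.
This equals the undisturbed p*, a classic result of Lande's extension.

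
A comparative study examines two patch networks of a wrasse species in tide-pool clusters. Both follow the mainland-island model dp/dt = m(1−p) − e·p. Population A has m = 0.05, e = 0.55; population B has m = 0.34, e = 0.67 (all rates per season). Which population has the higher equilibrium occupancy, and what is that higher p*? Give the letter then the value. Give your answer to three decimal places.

B, 0.337

A: p*_A = m/(m+e) = 0.05/0.6000 = 0.0833.
B: p*_B = 0.34/1.0100 = 0.3366.
B is higher at 0.3366.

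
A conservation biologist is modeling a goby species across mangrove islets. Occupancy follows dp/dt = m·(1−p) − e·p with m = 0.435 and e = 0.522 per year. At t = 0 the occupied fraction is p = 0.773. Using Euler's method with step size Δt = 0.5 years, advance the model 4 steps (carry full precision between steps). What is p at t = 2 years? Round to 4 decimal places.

0.4781

Update rule: p ← p + [m·(1−p) − e·p]·Δt with Δt = 0.5.
  1  |  dp/dt·Δt = -0.152381  |  p_1 = 0.620619
  2  |  dp/dt·Δt = -0.079466  |  p_2 = 0.541153
  3  |  dp/dt·Δt = -0.041442  |  p_3 = 0.499711
  4  |  dp/dt·Δt = -0.021612  |  p_4 = 0.478099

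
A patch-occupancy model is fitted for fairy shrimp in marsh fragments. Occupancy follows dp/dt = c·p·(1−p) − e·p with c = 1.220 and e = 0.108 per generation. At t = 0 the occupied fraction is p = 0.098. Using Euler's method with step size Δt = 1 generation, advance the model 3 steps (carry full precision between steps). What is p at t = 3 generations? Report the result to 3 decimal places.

0.609

Update rule: p ← p + [c·p·(1−p) − e·p]·Δt with Δt = 1.
p: 0.09800 → 0.19526  (Δp = +0.09726)
p: 0.19526 → 0.36587  (Δp = +0.17061)
p: 0.36587 → 0.60941  (Δp = +0.24354)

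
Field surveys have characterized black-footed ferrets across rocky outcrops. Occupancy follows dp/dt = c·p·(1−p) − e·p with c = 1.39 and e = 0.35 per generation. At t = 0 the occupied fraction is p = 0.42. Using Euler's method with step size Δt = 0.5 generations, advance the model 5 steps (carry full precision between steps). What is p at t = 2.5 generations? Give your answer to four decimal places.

0.7241

Update rule: p ← p + [c·p·(1−p) − e·p]·Δt with Δt = 0.5.
p: 0.42000 → 0.51580  (Δp = +0.09580)
p: 0.51580 → 0.59911  (Δp = +0.08331)
p: 0.59911 → 0.66119  (Δp = +0.06208)
p: 0.66119 → 0.70117  (Δp = +0.03998)
p: 0.70117 → 0.72409  (Δp = +0.02292)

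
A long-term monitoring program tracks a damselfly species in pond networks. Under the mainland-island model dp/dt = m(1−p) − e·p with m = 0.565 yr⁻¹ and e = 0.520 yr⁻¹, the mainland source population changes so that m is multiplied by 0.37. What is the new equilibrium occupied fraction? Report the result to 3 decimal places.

0.287

Before: p* = 0.565/(0.565+0.520) = 0.5207.
After: m = 0.20905, e = 0.52; p* = 0.20905/0.7290 = 0.2867.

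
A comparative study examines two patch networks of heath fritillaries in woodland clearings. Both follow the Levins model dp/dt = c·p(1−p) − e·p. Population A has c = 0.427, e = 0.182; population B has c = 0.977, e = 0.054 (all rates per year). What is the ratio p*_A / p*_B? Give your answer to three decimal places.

A: p*_A = 1 − 0.182/0.427 = 0.5738.
B: p*_B = 1 − 0.054/0.977 = 0.9447.
p*_A / p*_B = 0.5738/0.9447 = 0.6073.

0.607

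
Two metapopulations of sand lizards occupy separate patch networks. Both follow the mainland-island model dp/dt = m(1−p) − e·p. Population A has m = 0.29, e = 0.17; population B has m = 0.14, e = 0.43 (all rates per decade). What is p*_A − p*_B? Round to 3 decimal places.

A: p*_A = m/(m+e) = 0.29/0.4600 = 0.6304.
B: p*_B = 0.14/0.5700 = 0.2456.
p*_A − p*_B = 0.6304 − 0.2456 = 0.3848.

0.385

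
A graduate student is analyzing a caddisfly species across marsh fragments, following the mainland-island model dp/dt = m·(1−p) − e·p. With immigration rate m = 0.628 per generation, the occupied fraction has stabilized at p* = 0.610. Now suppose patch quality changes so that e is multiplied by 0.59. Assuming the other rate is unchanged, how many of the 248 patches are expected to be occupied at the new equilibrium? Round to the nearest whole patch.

Balance m(1−p*) = e·p* gives e = m(1−p*)/p* = 0.628×0.39000/0.61000 = 0.40151.
New p* = m/(m+e) = 0.62800/(0.62800+0.23689) = 0.72610.
Expected occupied = 248 × 0.72610 = 180.07 ≈ 180.

180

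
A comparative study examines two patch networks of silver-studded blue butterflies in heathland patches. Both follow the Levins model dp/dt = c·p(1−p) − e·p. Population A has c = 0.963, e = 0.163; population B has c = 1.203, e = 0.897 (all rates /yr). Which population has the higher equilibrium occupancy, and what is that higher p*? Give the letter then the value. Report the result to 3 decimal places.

A, 0.831

A: p*_A = 1 − 0.163/0.963 = 0.8307.
B: p*_B = 1 − 0.897/1.203 = 0.2544.
A is higher at 0.8307.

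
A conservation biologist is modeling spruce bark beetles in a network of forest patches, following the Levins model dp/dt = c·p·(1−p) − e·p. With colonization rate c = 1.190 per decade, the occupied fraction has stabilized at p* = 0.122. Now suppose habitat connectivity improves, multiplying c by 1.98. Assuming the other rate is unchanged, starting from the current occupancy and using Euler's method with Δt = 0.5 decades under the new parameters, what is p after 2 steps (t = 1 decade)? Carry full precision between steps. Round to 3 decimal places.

0.265

Balance c(1−p*) = e gives e = 1.190×(1 − 0.12200) = 1.04482.
Starting from p₀ = 0.12200; update p ← p + (dp/dt)·Δt with the new parameters.
step 1: Δp = +0.06246, p = 0.18446
step 2: Δp = +0.08086, p = 0.26532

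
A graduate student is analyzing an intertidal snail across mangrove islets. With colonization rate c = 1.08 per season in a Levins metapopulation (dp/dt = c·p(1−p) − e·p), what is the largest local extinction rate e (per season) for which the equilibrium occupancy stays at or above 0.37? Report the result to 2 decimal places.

0.68

1 − e/c ≥ 0.37 ⇒ e ≤ c(1 − 0.37) = 1.08 × 0.6300.
e_max = 0.6804.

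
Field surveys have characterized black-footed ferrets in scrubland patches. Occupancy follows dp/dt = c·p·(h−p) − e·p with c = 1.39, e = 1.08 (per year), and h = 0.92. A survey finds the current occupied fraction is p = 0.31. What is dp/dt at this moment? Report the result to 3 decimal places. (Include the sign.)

-0.072

Colonization term: c·p·(h−p) = 1.39×0.31×0.6100 = 0.26285.
Extinction term: e·p = 0.33480.
dp/dt = 0.26285 − 0.33480 = -0.07195.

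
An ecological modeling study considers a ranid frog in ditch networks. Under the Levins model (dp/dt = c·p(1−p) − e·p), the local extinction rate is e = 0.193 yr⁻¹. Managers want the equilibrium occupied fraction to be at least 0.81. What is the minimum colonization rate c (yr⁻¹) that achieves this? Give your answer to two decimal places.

p* = 1 − e/c ≥ 0.81 requires e/c ≤ 0.1900, i.e. c ≥ e/0.1900.
c_min = 0.193/0.1900 = 1.0158.

1.02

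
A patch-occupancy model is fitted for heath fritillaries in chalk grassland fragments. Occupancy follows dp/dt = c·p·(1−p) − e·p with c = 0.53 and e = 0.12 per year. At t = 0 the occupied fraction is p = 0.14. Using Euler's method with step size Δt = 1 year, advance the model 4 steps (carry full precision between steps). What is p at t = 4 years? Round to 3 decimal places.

Update rule: p ← p + [c·p·(1−p) − e·p]·Δt with Δt = 1.
step 1: Δp = +0.04701, p = 0.18701
step 2: Δp = +0.05814, p = 0.24515
step 3: Δp = +0.06866, p = 0.31381
step 4: Δp = +0.07647, p = 0.39028

0.390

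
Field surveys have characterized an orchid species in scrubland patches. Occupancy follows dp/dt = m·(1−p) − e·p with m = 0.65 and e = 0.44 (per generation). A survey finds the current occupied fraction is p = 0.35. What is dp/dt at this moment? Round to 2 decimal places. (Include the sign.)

0.27

Colonization term: m·(1−p) = 0.65×0.6500 = 0.42250.
Extinction term: e·p = 0.15400.
dp/dt = 0.42250 − 0.15400 = 0.26850.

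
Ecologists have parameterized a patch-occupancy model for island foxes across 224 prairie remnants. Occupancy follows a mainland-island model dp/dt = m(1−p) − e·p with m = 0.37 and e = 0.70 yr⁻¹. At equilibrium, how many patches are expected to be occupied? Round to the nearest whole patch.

p* = m/(m+e) = 0.37/1.0700 = 0.3458.
Expected occupied patches = N × p* = 224 × 0.3458 = 77.46 ≈ 77.

77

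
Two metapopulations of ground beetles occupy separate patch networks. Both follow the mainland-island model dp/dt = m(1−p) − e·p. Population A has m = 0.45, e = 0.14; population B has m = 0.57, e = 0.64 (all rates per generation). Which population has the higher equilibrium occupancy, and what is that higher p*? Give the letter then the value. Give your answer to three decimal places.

A: p*_A = m/(m+e) = 0.45/0.5900 = 0.7627.
B: p*_B = 0.57/1.2100 = 0.4711.
A is higher at 0.7627.

A, 0.763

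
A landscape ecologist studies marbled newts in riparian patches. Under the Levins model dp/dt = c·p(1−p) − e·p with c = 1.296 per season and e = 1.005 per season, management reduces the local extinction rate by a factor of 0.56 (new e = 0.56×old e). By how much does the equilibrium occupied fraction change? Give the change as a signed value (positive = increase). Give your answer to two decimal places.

Before: p* = 1 − 1.005/1.296 = 0.2245.
After the change, c = 1.296, e = 0.5628, so p* = 1 − 0.5628/1.296 = 0.5657.
Δp* = 0.5657 − 0.2245 = +0.3412.

0.34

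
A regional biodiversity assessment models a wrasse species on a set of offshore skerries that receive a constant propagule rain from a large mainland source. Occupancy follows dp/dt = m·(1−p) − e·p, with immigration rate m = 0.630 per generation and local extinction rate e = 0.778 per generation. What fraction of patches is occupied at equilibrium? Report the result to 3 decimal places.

0.447

Setting dp/dt = 0: m − m·p* = e·p*, so m = (m+e)·p*.
p* = m/(m+e) = 0.630/(0.630+0.778) = 0.630/1.4080 = 0.4474.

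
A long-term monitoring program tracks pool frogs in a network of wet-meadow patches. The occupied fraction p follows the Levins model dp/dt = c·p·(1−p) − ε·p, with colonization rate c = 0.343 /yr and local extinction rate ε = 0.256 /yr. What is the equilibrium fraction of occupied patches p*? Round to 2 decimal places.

At equilibrium, colonization balances extinction: c·p*·(1−p*) = ε·p*.
So p* = 1 − ε/c = 1 − 0.256/0.343 = 1 − 0.7464 = 0.2536.

0.25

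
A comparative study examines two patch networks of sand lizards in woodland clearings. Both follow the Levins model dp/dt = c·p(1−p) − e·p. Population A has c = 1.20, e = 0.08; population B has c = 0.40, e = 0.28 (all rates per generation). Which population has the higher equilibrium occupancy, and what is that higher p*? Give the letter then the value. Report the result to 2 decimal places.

A: p*_A = 1 − 0.08/1.20 = 0.9333.
B: p*_B = 1 − 0.28/0.40 = 0.3000.
A is higher at 0.9333.

A, 0.93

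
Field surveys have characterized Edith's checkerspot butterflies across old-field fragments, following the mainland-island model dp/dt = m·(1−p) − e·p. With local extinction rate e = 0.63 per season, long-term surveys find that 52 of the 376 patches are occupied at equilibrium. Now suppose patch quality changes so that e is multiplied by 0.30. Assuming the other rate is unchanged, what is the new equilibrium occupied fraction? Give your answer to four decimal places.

Observed p* = 52/376 = 0.13830.
Balance m(1−p*) = e·p* gives m = e·p*/(1−p*) = 0.63×0.13830/0.86170 = 0.10111.
New p* = m/(m+e) = 0.10111/(0.10111+0.18900) = 0.34852.

0.3485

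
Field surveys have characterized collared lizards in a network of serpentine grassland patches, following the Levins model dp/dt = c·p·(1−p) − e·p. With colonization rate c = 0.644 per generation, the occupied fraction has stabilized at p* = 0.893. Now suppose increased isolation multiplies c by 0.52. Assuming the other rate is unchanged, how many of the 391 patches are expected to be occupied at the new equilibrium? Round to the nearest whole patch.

Balance c(1−p*) = e gives e = 0.644×(1 − 0.89300) = 0.06891.
New p* = 1 − e/c = 1 − 0.06891/0.33488 = 0.79422.
Expected occupied = 391 × 0.79422 = 310.54 ≈ 311.

311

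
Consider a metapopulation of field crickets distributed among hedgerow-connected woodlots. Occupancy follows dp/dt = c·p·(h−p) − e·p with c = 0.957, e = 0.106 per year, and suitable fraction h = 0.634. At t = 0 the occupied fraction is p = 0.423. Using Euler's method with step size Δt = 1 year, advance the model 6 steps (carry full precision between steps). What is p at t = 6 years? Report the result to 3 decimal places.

Update rule: p ← p + [c·p·(h−p) − e·p]·Δt with Δt = 1.
p: 0.42300 → 0.46358  (Δp = +0.04058)
p: 0.46358 → 0.49004  (Δp = +0.02647)
p: 0.49004 → 0.50561  (Δp = +0.01557)
p: 0.50561 → 0.51414  (Δp = +0.00853)
p: 0.51414 → 0.51862  (Δp = +0.00448)
p: 0.51862 → 0.52091  (Δp = +0.00229)

0.521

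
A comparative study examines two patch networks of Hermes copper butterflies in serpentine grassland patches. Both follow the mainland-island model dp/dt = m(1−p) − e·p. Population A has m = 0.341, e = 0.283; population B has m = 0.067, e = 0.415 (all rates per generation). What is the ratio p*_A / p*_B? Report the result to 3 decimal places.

3.931

A: p*_A = m/(m+e) = 0.341/0.6240 = 0.5465.
B: p*_B = 0.067/0.4820 = 0.1390.
p*_A / p*_B = 0.5465/0.1390 = 3.9314.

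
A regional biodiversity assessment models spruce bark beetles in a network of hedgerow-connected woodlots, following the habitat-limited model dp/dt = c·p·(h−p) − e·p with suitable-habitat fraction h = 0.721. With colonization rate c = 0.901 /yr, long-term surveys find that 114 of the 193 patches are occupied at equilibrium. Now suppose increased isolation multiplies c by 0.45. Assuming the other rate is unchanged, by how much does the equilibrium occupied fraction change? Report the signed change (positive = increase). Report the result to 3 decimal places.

-0.159

Observed p* = 114/193 = 0.59067.
Balance c(h−p*) = e gives e = 0.901×(0.721 − 0.59067) = 0.11743.
New p* = 0.721 − e/c = 0.721 − 0.11743/0.40545 = 0.43137.
Δp* = 0.43137 − 0.59067 = -0.15930.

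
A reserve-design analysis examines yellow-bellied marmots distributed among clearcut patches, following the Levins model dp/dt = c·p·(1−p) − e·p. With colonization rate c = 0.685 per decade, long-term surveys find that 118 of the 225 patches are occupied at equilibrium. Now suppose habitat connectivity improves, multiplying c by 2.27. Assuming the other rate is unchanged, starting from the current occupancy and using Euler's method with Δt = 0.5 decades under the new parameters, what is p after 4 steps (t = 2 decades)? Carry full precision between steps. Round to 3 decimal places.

Observed p* = 118/225 = 0.52444.
Balance c(1−p*) = e gives e = 0.685×(1 − 0.52444) = 0.32576.
Starting from p₀ = 0.52444; update p ← p + (dp/dt)·Δt with the new parameters.
t = 0.5: p = 0.52444 + (+0.10848) = 0.63293
t = 1: p = 0.63293 + (+0.07754) = 0.71047
t = 1.5: p = 0.71047 + (+0.04421) = 0.75468
t = 2: p = 0.75468 + (+0.02102) = 0.77570

0.776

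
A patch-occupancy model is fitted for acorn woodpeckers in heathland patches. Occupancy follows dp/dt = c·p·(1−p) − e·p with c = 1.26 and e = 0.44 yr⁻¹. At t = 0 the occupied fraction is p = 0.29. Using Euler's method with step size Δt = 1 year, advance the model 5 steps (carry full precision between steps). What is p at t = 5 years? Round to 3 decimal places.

Update rule: p ← p + [c·p·(1−p) − e·p]·Δt with Δt = 1.
  1  |  dp/dt·Δt = +0.131834  |  p_1 = 0.421834
  2  |  dp/dt·Δt = +0.121695  |  p_2 = 0.543529
  3  |  dp/dt·Δt = +0.073460  |  p_3 = 0.616989
  4  |  dp/dt·Δt = +0.026280  |  p_4 = 0.643269
  5  |  dp/dt·Δt = +0.006099  |  p_5 = 0.649368

0.649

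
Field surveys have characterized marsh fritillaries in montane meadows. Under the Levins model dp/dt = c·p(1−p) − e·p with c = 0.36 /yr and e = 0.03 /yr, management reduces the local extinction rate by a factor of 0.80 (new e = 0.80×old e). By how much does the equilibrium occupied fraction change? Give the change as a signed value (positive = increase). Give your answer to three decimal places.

Before: p* = 1 − 0.03/0.36 = 0.9167.
After the change, c = 0.36, e = 0.024, so p* = 1 − 0.024/0.36 = 0.9333.
Δp* = 0.9333 − 0.9167 = +0.0167.

0.017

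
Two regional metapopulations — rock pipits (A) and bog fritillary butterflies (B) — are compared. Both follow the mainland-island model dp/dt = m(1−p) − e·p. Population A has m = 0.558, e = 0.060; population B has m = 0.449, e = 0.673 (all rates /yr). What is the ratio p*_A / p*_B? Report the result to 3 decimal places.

A: p*_A = m/(m+e) = 0.558/0.6180 = 0.9029.
B: p*_B = 0.449/1.1220 = 0.4002.
p*_A / p*_B = 0.9029/0.4002 = 2.2563.

2.256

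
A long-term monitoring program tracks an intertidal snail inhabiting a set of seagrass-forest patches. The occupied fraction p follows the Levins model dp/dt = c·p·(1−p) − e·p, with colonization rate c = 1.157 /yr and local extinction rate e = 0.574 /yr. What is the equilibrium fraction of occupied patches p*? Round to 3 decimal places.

0.504

Setting dp/dt = 0 and dividing through by p* gives c·(1−p*) = e.
So p* = 1 − e/c = 1 − 0.574/1.157 = 1 − 0.4961 = 0.5039.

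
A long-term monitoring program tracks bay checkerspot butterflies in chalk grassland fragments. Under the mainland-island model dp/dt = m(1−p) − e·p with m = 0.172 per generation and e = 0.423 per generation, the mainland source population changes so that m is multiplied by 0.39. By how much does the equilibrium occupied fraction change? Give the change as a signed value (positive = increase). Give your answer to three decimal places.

-0.152

Before: p* = 0.172/(0.172+0.423) = 0.2891.
After: m = 0.06708, e = 0.423; p* = 0.06708/0.4901 = 0.1369.
Δp* = 0.1369 − 0.2891 = -0.1522.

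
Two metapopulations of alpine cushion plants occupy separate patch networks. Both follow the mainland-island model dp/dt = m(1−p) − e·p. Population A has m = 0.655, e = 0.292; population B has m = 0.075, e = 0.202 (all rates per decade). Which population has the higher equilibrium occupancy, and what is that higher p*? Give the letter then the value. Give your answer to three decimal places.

A: p*_A = m/(m+e) = 0.655/0.9470 = 0.6917.
B: p*_B = 0.075/0.2770 = 0.2708.
A is higher at 0.6917.

A, 0.692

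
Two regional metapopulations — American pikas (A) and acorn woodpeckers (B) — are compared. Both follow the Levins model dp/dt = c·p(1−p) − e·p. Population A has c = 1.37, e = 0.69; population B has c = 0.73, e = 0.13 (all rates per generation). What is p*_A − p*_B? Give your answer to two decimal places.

A: p*_A = 1 − 0.69/1.37 = 0.4964.
B: p*_B = 1 − 0.13/0.73 = 0.8219.
p*_A − p*_B = 0.4964 − 0.8219 = -0.3256.

-0.33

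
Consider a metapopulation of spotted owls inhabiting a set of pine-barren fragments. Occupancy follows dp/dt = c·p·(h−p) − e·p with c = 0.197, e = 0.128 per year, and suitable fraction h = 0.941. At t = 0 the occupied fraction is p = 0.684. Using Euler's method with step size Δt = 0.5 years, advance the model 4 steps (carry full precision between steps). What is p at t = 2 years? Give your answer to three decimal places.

0.593

Update rule: p ← p + [c·p·(h−p) − e·p]·Δt with Δt = 0.5.
p: 0.68400 → 0.65754  (Δp = -0.02646)
p: 0.65754 → 0.63382  (Δp = -0.02372)
p: 0.63382 → 0.61243  (Δp = -0.02139)
p: 0.61243 → 0.59305  (Δp = -0.01937)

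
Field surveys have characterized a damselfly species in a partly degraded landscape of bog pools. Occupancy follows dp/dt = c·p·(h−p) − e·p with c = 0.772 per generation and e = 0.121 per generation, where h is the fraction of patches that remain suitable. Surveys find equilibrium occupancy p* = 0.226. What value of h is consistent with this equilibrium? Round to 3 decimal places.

0.383

At equilibrium c(h−p*) = e, so h = p* + e/c.
h = 0.226 + 0.121/0.772 = 0.226 + 0.1567 = 0.3827.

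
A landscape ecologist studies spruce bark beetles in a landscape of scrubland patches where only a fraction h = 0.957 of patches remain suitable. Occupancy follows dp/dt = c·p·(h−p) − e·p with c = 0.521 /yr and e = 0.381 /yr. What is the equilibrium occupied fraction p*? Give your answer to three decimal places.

Setting dp/dt = 0 and dividing by p* gives c·(h−p*) = e.
So p* = h − e/c = 0.957 − 0.381/0.521 = 0.957 − 0.7313 = 0.2257.

0.226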